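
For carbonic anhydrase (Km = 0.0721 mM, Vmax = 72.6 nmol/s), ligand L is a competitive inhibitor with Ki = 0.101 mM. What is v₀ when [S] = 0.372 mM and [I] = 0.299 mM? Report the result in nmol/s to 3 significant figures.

41.1 nmol/s

With α = 1 + [I]/Ki = 1 + 0.299/0.101 = 3.960, the competitive rate law is v = Vmax[S] / (αKm + [S]).
v = 72.6×0.372 / (3.960×0.0721 + 0.372) = 27.01/0.6575 = 41.1 nmol/s.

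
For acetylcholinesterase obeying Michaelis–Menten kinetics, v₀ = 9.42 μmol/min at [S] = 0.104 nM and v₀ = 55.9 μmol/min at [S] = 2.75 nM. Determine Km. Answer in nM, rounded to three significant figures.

0.662 nM

From v = Vmax[S]/(Km+[S]), each point gives Vmax = v(Km+[S])/[S].
Equating: 9.42(Km+0.104)/0.104 = 55.9(Km+2.75)/2.75.
90.58·Km + 9.42 = 20.33·Km + 55.9, so (90.58 − 20.33)·Km = 55.9 − 9.42.
Km = 46.48/70.25 = 0.662 nM; then Vmax = 9.42(0.662+0.104)/0.104 = 69.3 μmol/min.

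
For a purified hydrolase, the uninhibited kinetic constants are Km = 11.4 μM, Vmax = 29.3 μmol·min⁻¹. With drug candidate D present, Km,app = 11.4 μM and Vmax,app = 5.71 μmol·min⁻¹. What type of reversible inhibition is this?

noncompetitive

Vmax decreases (29.3 → 5.71 μmol·min⁻¹) while Km is unchanged — pure noncompetitive inhibition.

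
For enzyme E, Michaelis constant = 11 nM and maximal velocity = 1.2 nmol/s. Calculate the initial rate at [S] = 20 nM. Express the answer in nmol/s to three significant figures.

0.774 nmol/s

[S]/(Km+[S]) = 20/31.00 = 0.6452, the fractional saturation.
v = 0.6452 × Vmax = 0.6452 × 1.2 = 0.774 nmol/s.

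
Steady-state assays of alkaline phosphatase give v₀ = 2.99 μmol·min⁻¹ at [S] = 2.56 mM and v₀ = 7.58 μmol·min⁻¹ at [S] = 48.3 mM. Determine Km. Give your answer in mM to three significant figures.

4.54 mM

From v = Vmax[S]/(Km+[S]), each point gives Vmax = v(Km+[S])/[S].
Equating: 2.99(Km+2.56)/2.56 = 7.58(Km+48.3)/48.3.
1.168·Km + 2.99 = 0.1569·Km + 7.58, so (1.168 − 0.1569)·Km = 7.58 − 2.99.
Km = 4.590/1.011 = 4.54 mM; then Vmax = 2.99(4.54+2.56)/2.56 = 8.29 μmol·min⁻¹.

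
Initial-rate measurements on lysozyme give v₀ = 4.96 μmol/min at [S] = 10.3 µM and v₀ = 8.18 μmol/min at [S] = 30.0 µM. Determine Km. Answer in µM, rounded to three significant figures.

15.4 µM

From v = Vmax[S]/(Km+[S]), each point gives Vmax = v(Km+[S])/[S].
Equating: 4.96(Km+10.3)/10.3 = 8.18(Km+30.0)/30.0.
0.4816·Km + 4.96 = 0.2727·Km + 8.18, so (0.4816 − 0.2727)·Km = 8.18 − 4.96.
Km = 3.220/0.2089 = 15.4 µM; then Vmax = 4.96(15.4+10.3)/10.3 = 12.4 μmol/min.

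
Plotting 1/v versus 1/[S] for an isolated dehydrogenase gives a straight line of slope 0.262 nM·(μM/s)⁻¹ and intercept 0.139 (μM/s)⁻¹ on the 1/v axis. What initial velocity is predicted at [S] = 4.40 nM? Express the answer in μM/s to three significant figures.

The y-intercept is 1/Vmax, so Vmax = 1/0.139 = 7.19 μM/s.
The slope is Km/Vmax, so Km = 0.262 × 7.19 = 1.88 nM.
Then v = 7.19 × 4.40/(1.88 + 4.40) = 5.04 μM/s.

5.04 μM/s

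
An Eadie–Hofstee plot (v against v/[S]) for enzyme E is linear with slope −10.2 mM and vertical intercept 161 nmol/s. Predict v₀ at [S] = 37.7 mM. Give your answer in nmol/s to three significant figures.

In the Eadie–Hofstee form v = Vmax − Km·(v/[S]), the slope is −Km and the intercept is Vmax, so Km = 10.2 mM and Vmax = 161 nmol/s.
v = 161 × 37.7/(10.2 + 37.7) = 127 nmol/s.

127 nmol/s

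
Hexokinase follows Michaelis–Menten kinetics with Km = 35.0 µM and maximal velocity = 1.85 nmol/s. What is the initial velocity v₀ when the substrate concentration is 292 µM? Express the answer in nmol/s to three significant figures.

1.65 nmol/s

v = Vmax·[S]/(Km + [S]) = 1.85 × 292 / (35.0 + 292)
  = 540.2 / 327.0 = 1.65 nmol/s.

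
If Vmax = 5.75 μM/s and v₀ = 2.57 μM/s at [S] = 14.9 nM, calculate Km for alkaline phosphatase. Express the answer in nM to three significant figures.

18.4 nM

v/Vmax = 2.57/5.75 = 0.4470 = [S]/(Km+[S]).
So Km + [S] = [S]/0.4470 = 33.34 nM, giving Km = 33.34 − 14.9 = 18.4 nM.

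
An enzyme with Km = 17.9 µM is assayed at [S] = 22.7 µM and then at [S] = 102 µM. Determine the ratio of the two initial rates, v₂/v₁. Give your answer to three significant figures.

1.52

The fractional saturations are [S]/(Km+[S]) = 22.7/40.60 = 0.5591 and 102/119.9 = 0.8507.
v₂/v₁ is just their ratio: 0.8507/0.5591 = 1.52.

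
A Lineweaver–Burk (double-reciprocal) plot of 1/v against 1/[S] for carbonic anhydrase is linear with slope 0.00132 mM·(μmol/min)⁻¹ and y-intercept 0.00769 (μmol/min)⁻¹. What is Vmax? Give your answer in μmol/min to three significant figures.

The y-intercept of a Lineweaver–Burk plot equals 1/Vmax, so Vmax = 1/0.00769 = 130 μmol/min.

130 μmol/min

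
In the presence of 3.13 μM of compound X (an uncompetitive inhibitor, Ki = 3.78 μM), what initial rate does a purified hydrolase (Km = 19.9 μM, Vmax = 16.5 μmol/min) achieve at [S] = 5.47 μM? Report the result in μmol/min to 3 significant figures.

3.02 μmol/min

With α = 1 + [I]/Ki = 1 + 3.13/3.78 = 1.828, the uncompetitive rate law is v = (Vmax/α)·[S] / (Km/α + [S]).
v = (16.5/1.828)×5.47 / (19.9/1.828 + 5.47) = 49.37/16.36 = 3.02 μmol/min.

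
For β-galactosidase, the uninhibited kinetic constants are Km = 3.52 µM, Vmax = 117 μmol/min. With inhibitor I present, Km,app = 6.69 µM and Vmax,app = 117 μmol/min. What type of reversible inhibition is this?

Km increases (3.52 → 6.69 µM) while Vmax is unchanged — the hallmark of competitive inhibition.

competitive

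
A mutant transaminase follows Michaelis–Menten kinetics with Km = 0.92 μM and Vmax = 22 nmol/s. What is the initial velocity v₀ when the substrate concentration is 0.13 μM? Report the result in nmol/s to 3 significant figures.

2.72 nmol/s

v = Vmax·[S]/(Km + [S]) = 22 × 0.13 / (0.92 + 0.13)
  = 2.860 / 1.050 = 2.72 nmol/s.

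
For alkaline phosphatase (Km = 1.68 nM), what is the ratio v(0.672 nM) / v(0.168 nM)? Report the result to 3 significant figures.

3.14

Since Vmax cancels, v₂/v₁ = [S]₂(Km+[S]₁) / [S]₁(Km+[S]₂).
= 0.672×(1.68+0.168) / (0.168×(1.68+0.672)) = 1.242/0.3951 = 3.14.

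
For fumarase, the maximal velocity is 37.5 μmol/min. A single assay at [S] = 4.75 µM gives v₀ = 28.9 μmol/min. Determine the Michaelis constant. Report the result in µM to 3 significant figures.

1.41 µM

From v = Vmax[S]/(Km+[S]), Km = [S](Vmax − v)/v.
Km = 4.75 × (37.5 − 28.9) / 28.9 = 40.85/28.9 = 1.41 µM.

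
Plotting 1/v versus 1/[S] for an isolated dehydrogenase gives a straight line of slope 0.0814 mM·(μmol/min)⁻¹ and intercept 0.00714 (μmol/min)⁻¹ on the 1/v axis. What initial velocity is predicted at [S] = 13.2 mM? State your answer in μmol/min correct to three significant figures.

The y-intercept is 1/Vmax, so Vmax = 1/0.00714 = 140 μmol/min.
The slope is Km/Vmax, so Km = 0.0814 × 140 = 11.4 mM.
Then v = 140 × 13.2/(11.4 + 13.2) = 75.2 μmol/min.

75.2 μmol/min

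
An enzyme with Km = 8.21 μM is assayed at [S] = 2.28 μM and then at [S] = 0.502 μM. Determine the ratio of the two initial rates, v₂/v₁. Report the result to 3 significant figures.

The fractional saturations are [S]/(Km+[S]) = 2.28/10.49 = 0.2173 and 0.502/8.712 = 0.05762.
v₂/v₁ is just their ratio: 0.05762/0.2173 = 0.265.

0.265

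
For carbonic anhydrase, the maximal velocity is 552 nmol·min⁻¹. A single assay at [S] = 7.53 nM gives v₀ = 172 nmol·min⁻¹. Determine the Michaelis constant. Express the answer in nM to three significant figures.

16.6 nM

From v = Vmax[S]/(Km+[S]), Km = [S](Vmax − v)/v.
Km = 7.53 × (552 − 172) / 172 = 2861/172 = 16.6 nM.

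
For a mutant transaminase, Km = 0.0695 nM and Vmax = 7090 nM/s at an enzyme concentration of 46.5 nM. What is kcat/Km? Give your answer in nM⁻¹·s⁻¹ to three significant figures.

2190 nM⁻¹·s⁻¹

kcat = Vmax/[E]total = 7090/46.5 = 152 s⁻¹.
kcat/Km = 152/0.0695 = 2190 nM⁻¹·s⁻¹.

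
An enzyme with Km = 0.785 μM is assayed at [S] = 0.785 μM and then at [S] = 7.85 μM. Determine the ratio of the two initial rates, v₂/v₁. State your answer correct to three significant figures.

1.82

Since Vmax cancels, v₂/v₁ = [S]₂(Km+[S]₁) / [S]₁(Km+[S]₂).
= 7.85×(0.785+0.785) / (0.785×(0.785+7.85)) = 12.32/6.778 = 1.82.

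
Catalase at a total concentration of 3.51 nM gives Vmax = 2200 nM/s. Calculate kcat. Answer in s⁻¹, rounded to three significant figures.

kcat = Vmax/[E]total = 2200 nM/s / 3.51 nM = 627 s⁻¹.

627 s⁻¹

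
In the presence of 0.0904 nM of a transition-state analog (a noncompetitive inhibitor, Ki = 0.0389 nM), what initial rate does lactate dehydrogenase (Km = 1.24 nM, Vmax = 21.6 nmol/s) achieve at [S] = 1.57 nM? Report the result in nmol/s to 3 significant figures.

With α = 1 + [I]/Ki = 1 + 0.0904/0.0389 = 3.324, the noncompetitive rate law is v = (Vmax/α)·[S] / (Km + [S]).
v = (21.6/3.324)×1.57 / (1.24 + 1.57) = 10.20/2.810 = 3.63 nmol/s.

3.63 nmol/s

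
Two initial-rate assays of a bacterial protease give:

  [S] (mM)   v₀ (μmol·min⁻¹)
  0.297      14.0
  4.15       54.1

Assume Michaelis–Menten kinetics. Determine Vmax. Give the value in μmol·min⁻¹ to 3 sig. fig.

From v = Vmax[S]/(Km+[S]), each point gives Vmax = v(Km+[S])/[S].
Equating: 14.0(Km+0.297)/0.297 = 54.1(Km+4.15)/4.15.
47.14·Km + 14.0 = 13.04·Km + 54.1, so (47.14 − 13.04)·Km = 54.1 − 14.0.
Km = 40.10/34.10 = 1.18 mM; then Vmax = 14.0(1.18+0.297)/0.297 = 69.4 μmol·min⁻¹.

69.4 μmol·min⁻¹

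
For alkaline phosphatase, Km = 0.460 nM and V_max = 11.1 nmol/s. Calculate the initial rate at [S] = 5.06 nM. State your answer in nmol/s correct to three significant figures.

10.2 nmol/s

[S]/(Km+[S]) = 5.06/5.520 = 0.9167, the fractional saturation.
v = 0.9167 × Vmax = 0.9167 × 11.1 = 10.2 nmol/s.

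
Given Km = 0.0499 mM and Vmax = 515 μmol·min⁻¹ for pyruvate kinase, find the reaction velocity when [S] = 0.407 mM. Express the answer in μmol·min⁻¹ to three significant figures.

[S]/(Km+[S]) = 0.407/0.4569 = 0.8908, the fractional saturation.
v = 0.8908 × Vmax = 0.8908 × 515 = 459 μmol·min⁻¹.

459 μmol·min⁻¹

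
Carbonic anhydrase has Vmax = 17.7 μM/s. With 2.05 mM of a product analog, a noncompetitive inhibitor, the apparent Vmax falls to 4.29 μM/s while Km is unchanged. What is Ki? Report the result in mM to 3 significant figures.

Noncompetitive: Vmax,app = Vmax/α with α = 1 + [I]/Ki.
α = Vmax/Vmax,app = 17.7/4.29 = 4.126.
Ki = [I]/(α − 1) = 2.05/3.126 = 0.656 mM.

0.656 mM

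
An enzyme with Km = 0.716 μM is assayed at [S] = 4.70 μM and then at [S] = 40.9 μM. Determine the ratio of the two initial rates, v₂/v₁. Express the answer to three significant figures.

1.13

The fractional saturations are [S]/(Km+[S]) = 4.70/5.416 = 0.8678 and 40.9/41.62 = 0.9828.
v₂/v₁ is just their ratio: 0.9828/0.8678 = 1.13.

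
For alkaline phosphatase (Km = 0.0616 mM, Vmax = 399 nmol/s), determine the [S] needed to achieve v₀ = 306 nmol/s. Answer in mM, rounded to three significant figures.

0.203 mM

Rearranging v = Vmax[S]/(Km+[S]) gives [S] = Km·v/(Vmax − v).
[S] = 0.0616 × 306 / (399 − 306) = 18.85/93.00 = 0.203 mM.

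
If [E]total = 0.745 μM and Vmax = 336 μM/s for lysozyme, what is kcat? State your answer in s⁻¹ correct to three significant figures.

451 s⁻¹

kcat = Vmax/[E]total = 336 μM/s / 0.745 μM = 451 s⁻¹.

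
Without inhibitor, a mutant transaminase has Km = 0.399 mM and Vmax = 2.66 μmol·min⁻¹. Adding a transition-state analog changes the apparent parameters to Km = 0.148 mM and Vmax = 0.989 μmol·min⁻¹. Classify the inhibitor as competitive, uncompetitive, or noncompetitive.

uncompetitive

Both Km and Vmax decrease by the same factor (~2.69-fold) — characteristic of uncompetitive inhibition.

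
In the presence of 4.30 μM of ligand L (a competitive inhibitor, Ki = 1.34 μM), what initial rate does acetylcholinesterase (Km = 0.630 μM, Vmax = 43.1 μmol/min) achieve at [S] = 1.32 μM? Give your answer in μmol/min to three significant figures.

14.3 μmol/min

α = 1 + [I]/Ki = 1 + 4.30/1.34 = 4.209.
For a competitive inhibitor, Vmax is unchanged and the apparent Km becomes α·Km: Km,app = 2.65 μM, Vmax,app = 43.1 μmol/min.
v = Vmax,app·[S]/(Km,app + [S]) = 43.1 × 1.32/(2.65 + 1.32) = 14.3 μmol/min.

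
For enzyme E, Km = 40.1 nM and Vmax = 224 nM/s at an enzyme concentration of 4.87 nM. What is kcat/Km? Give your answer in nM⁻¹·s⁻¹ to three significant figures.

kcat = Vmax/[E]total = 224/4.87 = 46.0 s⁻¹.
kcat/Km = 46.0/40.1 = 1.15 nM⁻¹·s⁻¹.

1.15 nM⁻¹·s⁻¹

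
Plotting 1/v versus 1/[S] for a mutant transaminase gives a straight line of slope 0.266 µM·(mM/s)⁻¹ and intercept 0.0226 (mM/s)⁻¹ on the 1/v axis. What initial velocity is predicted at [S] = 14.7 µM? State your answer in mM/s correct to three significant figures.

The y-intercept is 1/Vmax, so Vmax = 1/0.0226 = 44.2 mM/s.
The slope is Km/Vmax, so Km = 0.266 × 44.2 = 11.8 µM.
Then v = 44.2 × 14.7/(11.8 + 14.7) = 24.6 mM/s.

24.6 mM/s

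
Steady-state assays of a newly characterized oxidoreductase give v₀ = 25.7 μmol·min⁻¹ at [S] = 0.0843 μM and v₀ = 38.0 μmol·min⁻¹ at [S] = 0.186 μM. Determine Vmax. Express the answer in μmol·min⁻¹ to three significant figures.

63.0 μmol·min⁻¹

In reciprocal form, 1/v = (Km/Vmax)·(1/[S]) + 1/Vmax. The two points give (1/[S], 1/v) = (11.86, 0.03891) and (5.376, 0.02632).
Slope = (0.03891 − 0.02632)/(11.86 − 5.376) = 0.001942; intercept = 0.03891 − 0.001942×11.86 = 0.01588.
Vmax = 1/intercept = 63.0 μmol·min⁻¹; Km = slope × Vmax = 0.001942 × 63.0 = 0.122 μM.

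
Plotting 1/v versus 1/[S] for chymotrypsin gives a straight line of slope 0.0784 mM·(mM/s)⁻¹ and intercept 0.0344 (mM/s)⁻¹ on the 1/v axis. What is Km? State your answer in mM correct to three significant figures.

y-intercept = 1/Vmax ⇒ Vmax = 29.1 mM/s; slope = Km/Vmax ⇒ Km = slope × Vmax.
Km = 0.0784 × 29.1 = 2.28 mM.

2.28 mM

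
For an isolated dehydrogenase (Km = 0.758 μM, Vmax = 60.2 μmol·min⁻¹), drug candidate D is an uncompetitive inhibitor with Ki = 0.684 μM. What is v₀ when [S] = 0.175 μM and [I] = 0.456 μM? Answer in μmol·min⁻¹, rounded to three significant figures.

10.0 μmol·min⁻¹

α = 1 + [I]/Ki = 1 + 0.456/0.684 = 1.667.
For an uncompetitive inhibitor, both parameters are divided by α, giving Vmax/α and Km/α: Km,app = 0.455 μM, Vmax,app = 36.1 μmol·min⁻¹.
v = Vmax,app·[S]/(Km,app + [S]) = 36.1 × 0.175/(0.455 + 0.175) = 10.0 μmol·min⁻¹.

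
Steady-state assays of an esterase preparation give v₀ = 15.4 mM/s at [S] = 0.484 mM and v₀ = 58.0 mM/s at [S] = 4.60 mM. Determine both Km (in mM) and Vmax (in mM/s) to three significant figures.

In reciprocal form, 1/v = (Km/Vmax)·(1/[S]) + 1/Vmax. The two points give (1/[S], 1/v) = (2.066, 0.06494) and (0.2174, 0.01724).
Slope = (0.06494 − 0.01724)/(2.066 − 0.2174) = 0.02580; intercept = 0.06494 − 0.02580×2.066 = 0.01163.
Vmax = 1/intercept = 86.0 mM/s; Km = slope × Vmax = 0.02580 × 86.0 = 2.22 mM.

Km = 2.22 mM; Vmax = 86.0 mM/s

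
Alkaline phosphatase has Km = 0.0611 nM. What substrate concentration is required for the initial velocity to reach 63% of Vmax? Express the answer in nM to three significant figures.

0.104 nM

v/Vmax = [S]/(Km+[S]) = 0.63, so [S] = Km·0.63/(1 − 0.63) = 0.0611 × 1.703.
[S] = 0.104 nM.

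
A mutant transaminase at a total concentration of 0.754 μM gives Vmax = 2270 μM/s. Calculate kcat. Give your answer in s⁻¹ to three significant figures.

3010 s⁻¹

kcat = Vmax/[E]total = 2270 μM/s / 0.754 μM = 3010 s⁻¹.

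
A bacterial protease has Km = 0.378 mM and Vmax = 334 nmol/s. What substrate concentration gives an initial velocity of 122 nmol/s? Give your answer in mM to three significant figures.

The required fractional saturation is v/Vmax = 122/334 = 0.3653.
Then [S]/(Km+[S]) = 0.3653 ⇒ [S] = 0.378 × 0.3653/(1 − 0.3653) = 0.218 mM.

0.218 mM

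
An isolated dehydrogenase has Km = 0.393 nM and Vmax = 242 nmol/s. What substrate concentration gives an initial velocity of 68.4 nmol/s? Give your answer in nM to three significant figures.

0.155 nM

Rearranging v = Vmax[S]/(Km+[S]) gives [S] = Km·v/(Vmax − v).
[S] = 0.393 × 68.4 / (242 − 68.4) = 26.88/173.6 = 0.155 nM.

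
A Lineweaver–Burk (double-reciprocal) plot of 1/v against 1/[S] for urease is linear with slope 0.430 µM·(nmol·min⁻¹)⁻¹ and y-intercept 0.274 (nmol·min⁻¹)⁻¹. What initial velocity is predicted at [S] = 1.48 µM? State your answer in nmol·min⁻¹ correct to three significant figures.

The y-intercept is 1/Vmax, so Vmax = 1/0.274 = 3.65 nmol·min⁻¹.
The slope is Km/Vmax, so Km = 0.430 × 3.65 = 1.57 µM.
Then v = 3.65 × 1.48/(1.57 + 1.48) = 1.77 nmol·min⁻¹.

1.77 nmol·min⁻¹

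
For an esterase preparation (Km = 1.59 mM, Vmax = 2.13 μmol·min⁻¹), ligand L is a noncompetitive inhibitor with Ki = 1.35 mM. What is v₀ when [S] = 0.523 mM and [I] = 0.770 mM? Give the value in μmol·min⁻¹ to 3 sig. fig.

α = 1 + [I]/Ki = 1 + 0.770/1.35 = 1.570.
For a noncompetitive inhibitor, Vmax is reduced to Vmax/α while Km is unchanged: Km,app = 1.59 mM, Vmax,app = 1.36 μmol·min⁻¹.
v = Vmax,app·[S]/(Km,app + [S]) = 1.36 × 0.523/(1.59 + 0.523) = 0.336 μmol·min⁻¹.

0.336 μmol·min⁻¹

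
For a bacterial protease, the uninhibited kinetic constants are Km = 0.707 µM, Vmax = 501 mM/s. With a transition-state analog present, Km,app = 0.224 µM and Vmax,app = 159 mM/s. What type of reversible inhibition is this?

Both Km and Vmax decrease by the same factor (~3.16-fold) — characteristic of uncompetitive inhibition.

uncompetitive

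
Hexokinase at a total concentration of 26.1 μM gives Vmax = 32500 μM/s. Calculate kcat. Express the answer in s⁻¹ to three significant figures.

kcat = Vmax/[E]total = 32500 μM/s / 26.1 μM = 1250 s⁻¹.

1250 s⁻¹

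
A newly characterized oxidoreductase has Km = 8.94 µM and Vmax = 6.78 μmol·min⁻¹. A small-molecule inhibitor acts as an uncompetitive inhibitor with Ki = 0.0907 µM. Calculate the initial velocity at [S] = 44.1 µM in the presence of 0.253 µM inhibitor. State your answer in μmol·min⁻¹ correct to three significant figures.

α = 1 + [I]/Ki = 1 + 0.253/0.0907 = 3.789.
For an uncompetitive inhibitor, both parameters are divided by α, giving Vmax/α and Km/α: Km,app = 2.36 µM, Vmax,app = 1.79 μmol·min⁻¹.
v = Vmax,app·[S]/(Km,app + [S]) = 1.79 × 44.1/(2.36 + 44.1) = 1.70 μmol·min⁻¹.

1.70 μmol·min⁻¹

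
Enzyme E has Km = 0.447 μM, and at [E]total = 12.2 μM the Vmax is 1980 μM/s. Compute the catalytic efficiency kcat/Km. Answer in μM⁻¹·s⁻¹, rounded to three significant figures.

363 μM⁻¹·s⁻¹

kcat = Vmax/[E]total = 1980/12.2 = 162 s⁻¹.
kcat/Km = 162/0.447 = 363 μM⁻¹·s⁻¹.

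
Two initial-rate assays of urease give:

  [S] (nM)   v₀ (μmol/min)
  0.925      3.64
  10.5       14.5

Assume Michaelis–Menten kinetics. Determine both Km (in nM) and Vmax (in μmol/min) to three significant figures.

From v = Vmax[S]/(Km+[S]), each point gives Vmax = v(Km+[S])/[S].
Equating: 3.64(Km+0.925)/0.925 = 14.5(Km+10.5)/10.5.
3.935·Km + 3.64 = 1.381·Km + 14.5, so (3.935 − 1.381)·Km = 14.5 − 3.64.
Km = 10.86/2.554 = 4.25 nM; then Vmax = 3.64(4.25+0.925)/0.925 = 20.4 μmol/min.

Km = 4.25 nM; Vmax = 20.4 μmol/min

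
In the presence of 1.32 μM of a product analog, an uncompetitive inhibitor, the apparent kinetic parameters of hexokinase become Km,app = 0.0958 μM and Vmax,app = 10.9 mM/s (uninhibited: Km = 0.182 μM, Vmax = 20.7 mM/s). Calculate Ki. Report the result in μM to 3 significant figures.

1.47 μM

Uncompetitive: Vmax,app = Vmax/α (and Km,app = Km/α) with α = 1 + [I]/Ki.
α = Vmax/Vmax,app = 20.7/10.9 = 1.899.
Ki = [I]/(α − 1) = 1.32/0.8991 = 1.47 μM.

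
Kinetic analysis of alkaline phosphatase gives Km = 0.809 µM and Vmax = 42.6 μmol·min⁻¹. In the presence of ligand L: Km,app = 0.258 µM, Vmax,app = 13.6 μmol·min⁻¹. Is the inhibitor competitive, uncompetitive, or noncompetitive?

Both Km and Vmax decrease by the same factor (~3.14-fold) — characteristic of uncompetitive inhibition.

uncompetitive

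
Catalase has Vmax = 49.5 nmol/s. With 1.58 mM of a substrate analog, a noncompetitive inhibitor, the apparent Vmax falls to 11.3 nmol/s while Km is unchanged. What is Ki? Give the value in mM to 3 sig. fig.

Noncompetitive: Vmax,app = Vmax/α with α = 1 + [I]/Ki.
α = Vmax/Vmax,app = 49.5/11.3 = 4.381.
Ki = [I]/(α − 1) = 1.58/3.381 = 0.467 mM.

0.467 mM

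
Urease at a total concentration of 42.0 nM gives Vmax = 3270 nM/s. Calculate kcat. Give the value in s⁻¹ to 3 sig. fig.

kcat = Vmax/[E]total = 3270 nM/s / 42.0 nM = 77.9 s⁻¹.

77.9 s⁻¹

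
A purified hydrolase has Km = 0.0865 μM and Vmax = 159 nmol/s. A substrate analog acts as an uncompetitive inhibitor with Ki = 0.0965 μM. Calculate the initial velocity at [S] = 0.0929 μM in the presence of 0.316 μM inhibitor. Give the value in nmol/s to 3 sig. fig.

30.5 nmol/s

With α = 1 + [I]/Ki = 1 + 0.316/0.0965 = 4.275, the uncompetitive rate law is v = (Vmax/α)·[S] / (Km/α + [S]).
v = (159/4.275)×0.0929 / (0.0865/4.275 + 0.0929) = 3.456/0.1131 = 30.5 nmol/s.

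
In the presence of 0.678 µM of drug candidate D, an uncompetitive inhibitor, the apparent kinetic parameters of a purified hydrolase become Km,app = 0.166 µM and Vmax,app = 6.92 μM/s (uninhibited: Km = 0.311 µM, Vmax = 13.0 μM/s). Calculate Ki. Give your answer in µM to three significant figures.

0.772 µM

Uncompetitive: Vmax,app = Vmax/α (and Km,app = Km/α) with α = 1 + [I]/Ki.
α = Vmax/Vmax,app = 13.0/6.92 = 1.879.
Ki = [I]/(α − 1) = 0.678/0.8786 = 0.772 µM.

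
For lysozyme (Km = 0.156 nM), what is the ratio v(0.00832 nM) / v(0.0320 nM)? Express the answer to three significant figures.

Since Vmax cancels, v₂/v₁ = [S]₂(Km+[S]₁) / [S]₁(Km+[S]₂).
= 0.00832×(0.156+0.0320) / (0.0320×(0.156+0.00832)) = 0.001564/0.005258 = 0.297.

0.297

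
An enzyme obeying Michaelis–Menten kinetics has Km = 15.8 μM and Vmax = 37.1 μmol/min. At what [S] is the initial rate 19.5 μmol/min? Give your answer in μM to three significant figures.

Rearranging v = Vmax[S]/(Km+[S]) gives [S] = Km·v/(Vmax − v).
[S] = 15.8 × 19.5 / (37.1 − 19.5) = 308.1/17.60 = 17.5 μM.

17.5 μM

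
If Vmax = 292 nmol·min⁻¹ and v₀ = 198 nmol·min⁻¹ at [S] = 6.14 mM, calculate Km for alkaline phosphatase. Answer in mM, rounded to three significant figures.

From v = Vmax[S]/(Km+[S]), Km = [S](Vmax − v)/v.
Km = 6.14 × (292 − 198) / 198 = 577.2/198 = 2.91 mM.

2.91 mM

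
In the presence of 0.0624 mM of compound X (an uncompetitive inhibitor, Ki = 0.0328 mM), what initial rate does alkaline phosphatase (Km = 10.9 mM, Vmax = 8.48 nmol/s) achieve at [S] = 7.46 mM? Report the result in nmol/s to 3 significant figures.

α = 1 + [I]/Ki = 1 + 0.0624/0.0328 = 2.902.
For an uncompetitive inhibitor, both parameters are divided by α, giving Vmax/α and Km/α: Km,app = 3.76 mM, Vmax,app = 2.92 nmol/s.
v = Vmax,app·[S]/(Km,app + [S]) = 2.92 × 7.46/(3.76 + 7.46) = 1.94 nmol/s.

1.94 nmol/s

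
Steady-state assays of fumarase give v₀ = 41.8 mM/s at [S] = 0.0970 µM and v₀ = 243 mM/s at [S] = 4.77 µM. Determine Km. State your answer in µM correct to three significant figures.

0.529 µM

In reciprocal form, 1/v = (Km/Vmax)·(1/[S]) + 1/Vmax. The two points give (1/[S], 1/v) = (10.31, 0.02392) and (0.2096, 0.004115).
Slope = (0.02392 − 0.004115)/(10.31 − 0.2096) = 0.001961; intercept = 0.02392 − 0.001961×10.31 = 0.003704.
Vmax = 1/intercept = 270 mM/s; Km = slope × Vmax = 0.001961 × 270 = 0.529 µM.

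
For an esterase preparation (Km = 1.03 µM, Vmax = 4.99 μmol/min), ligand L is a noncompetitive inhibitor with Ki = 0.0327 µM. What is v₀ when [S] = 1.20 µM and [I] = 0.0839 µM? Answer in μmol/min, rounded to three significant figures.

0.753 μmol/min

With α = 1 + [I]/Ki = 1 + 0.0839/0.0327 = 3.566, the noncompetitive rate law is v = (Vmax/α)·[S] / (Km + [S]).
v = (4.99/3.566)×1.20 / (1.03 + 1.20) = 1.679/2.230 = 0.753 μmol/min.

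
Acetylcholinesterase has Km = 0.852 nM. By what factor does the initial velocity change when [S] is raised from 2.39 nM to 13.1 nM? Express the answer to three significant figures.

1.27

The fractional saturations are [S]/(Km+[S]) = 2.39/3.242 = 0.7372 and 13.1/13.95 = 0.9389.
v₂/v₁ is just their ratio: 0.9389/0.7372 = 1.27.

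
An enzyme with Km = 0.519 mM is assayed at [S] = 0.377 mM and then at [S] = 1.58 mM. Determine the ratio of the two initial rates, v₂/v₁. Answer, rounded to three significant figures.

The fractional saturations are [S]/(Km+[S]) = 0.377/0.8960 = 0.4208 and 1.58/2.099 = 0.7527.
v₂/v₁ is just their ratio: 0.7527/0.4208 = 1.79.

1.79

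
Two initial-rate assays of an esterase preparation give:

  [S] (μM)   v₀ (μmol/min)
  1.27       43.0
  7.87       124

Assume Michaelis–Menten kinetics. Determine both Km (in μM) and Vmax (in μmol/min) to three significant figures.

In reciprocal form, 1/v = (Km/Vmax)·(1/[S]) + 1/Vmax. The two points give (1/[S], 1/v) = (0.7874, 0.02326) and (0.1271, 0.008065).
Slope = (0.02326 − 0.008065)/(0.7874 − 0.1271) = 0.02301; intercept = 0.02326 − 0.02301×0.7874 = 0.005141.
Vmax = 1/intercept = 195 μmol/min; Km = slope × Vmax = 0.02301 × 195 = 4.47 μM.

Km = 4.47 μM; Vmax = 195 μmol/min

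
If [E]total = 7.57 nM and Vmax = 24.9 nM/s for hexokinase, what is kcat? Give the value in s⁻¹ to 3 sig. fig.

kcat = Vmax/[E]total = 24.9 nM/s / 7.57 nM = 3.29 s⁻¹.

3.29 s⁻¹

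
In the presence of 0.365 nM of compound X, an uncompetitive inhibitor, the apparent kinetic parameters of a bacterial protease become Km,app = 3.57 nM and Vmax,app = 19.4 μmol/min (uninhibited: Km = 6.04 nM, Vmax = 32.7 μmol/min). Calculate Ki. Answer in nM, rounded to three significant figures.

Uncompetitive: Vmax,app = Vmax/α (and Km,app = Km/α) with α = 1 + [I]/Ki.
α = Vmax/Vmax,app = 32.7/19.4 = 1.686.
Ki = [I]/(α − 1) = 0.365/0.6856 = 0.532 nM.

0.532 nM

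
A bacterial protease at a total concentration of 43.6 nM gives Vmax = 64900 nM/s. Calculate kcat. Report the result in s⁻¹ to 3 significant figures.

1490 s⁻¹

kcat = Vmax/[E]total = 64900 nM/s / 43.6 nM = 1490 s⁻¹.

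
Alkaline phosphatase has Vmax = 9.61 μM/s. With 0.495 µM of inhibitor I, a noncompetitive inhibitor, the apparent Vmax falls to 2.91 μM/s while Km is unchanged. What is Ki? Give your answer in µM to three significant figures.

Noncompetitive: Vmax,app = Vmax/α with α = 1 + [I]/Ki.
α = Vmax/Vmax,app = 9.61/2.91 = 3.302.
Since α = 1 + [I]/Ki, [I]/Ki = 3.302 − 1 = 2.302 and Ki = 0.495/2.302 = 0.215 µM.

0.215 µM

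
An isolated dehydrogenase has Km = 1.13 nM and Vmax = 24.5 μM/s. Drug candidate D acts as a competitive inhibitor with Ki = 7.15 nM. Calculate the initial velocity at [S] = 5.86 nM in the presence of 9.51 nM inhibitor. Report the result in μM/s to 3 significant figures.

α = 1 + [I]/Ki = 1 + 9.51/7.15 = 2.330.
For a competitive inhibitor, Vmax is unchanged and the apparent Km becomes α·Km: Km,app = 2.63 nM, Vmax,app = 24.5 μM/s.
v = Vmax,app·[S]/(Km,app + [S]) = 24.5 × 5.86/(2.63 + 5.86) = 16.9 μM/s.

16.9 μM/s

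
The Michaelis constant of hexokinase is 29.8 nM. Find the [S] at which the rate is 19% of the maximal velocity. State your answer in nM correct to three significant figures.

v/Vmax = [S]/(Km+[S]) = 0.19, so [S] = Km·0.19/(1 − 0.19) = 29.8 × 0.2346.
[S] = 6.99 nM.

6.99 nM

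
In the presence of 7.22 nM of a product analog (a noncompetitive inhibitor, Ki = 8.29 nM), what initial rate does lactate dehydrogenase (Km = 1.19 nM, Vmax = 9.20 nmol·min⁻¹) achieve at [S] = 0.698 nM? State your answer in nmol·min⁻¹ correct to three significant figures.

1.82 nmol·min⁻¹

α = 1 + [I]/Ki = 1 + 7.22/8.29 = 1.871.
For a noncompetitive inhibitor, Vmax is reduced to Vmax/α while Km is unchanged: Km,app = 1.19 nM, Vmax,app = 4.92 nmol·min⁻¹.
v = Vmax,app·[S]/(Km,app + [S]) = 4.92 × 0.698/(1.19 + 0.698) = 1.82 nmol·min⁻¹.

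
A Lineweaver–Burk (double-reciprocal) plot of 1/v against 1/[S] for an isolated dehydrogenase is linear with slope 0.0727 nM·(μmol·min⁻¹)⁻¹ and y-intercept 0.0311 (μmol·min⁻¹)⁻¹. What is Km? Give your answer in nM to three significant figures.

y-intercept = 1/Vmax ⇒ Vmax = 32.2 μmol·min⁻¹; slope = Km/Vmax ⇒ Km = slope × Vmax.
Km = 0.0727 × 32.2 = 2.34 nM.

2.34 nM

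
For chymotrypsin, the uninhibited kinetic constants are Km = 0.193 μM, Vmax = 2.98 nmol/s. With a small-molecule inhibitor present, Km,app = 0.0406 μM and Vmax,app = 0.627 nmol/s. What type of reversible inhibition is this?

uncompetitive

Both Km and Vmax decrease by the same factor (~4.75-fold) — characteristic of uncompetitive inhibition.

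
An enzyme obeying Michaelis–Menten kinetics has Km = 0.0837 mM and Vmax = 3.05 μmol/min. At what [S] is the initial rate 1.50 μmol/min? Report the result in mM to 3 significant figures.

Rearranging v = Vmax[S]/(Km+[S]) gives [S] = Km·v/(Vmax − v).
[S] = 0.0837 × 1.50 / (3.05 − 1.50) = 0.1256/1.550 = 0.0810 mM.

0.0810 mM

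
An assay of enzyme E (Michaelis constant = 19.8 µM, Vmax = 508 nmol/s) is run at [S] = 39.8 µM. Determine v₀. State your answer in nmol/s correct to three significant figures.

[S]/(Km+[S]) = 39.8/59.60 = 0.6678, the fractional saturation.
v = 0.6678 × Vmax = 0.6678 × 508 = 339 nmol/s.

339 nmol/s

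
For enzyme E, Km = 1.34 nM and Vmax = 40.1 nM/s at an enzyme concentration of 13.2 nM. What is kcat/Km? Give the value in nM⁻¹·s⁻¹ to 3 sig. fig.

kcat = Vmax/[E]total = 40.1/13.2 = 3.04 s⁻¹.
kcat/Km = 3.04/1.34 = 2.27 nM⁻¹·s⁻¹.

2.27 nM⁻¹·s⁻¹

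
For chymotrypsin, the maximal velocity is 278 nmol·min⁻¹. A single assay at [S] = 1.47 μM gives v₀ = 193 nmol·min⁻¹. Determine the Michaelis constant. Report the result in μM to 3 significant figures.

From v = Vmax[S]/(Km+[S]), Km = [S](Vmax − v)/v.
Km = 1.47 × (278 − 193) / 193 = 125.0/193 = 0.647 μM.

0.647 μM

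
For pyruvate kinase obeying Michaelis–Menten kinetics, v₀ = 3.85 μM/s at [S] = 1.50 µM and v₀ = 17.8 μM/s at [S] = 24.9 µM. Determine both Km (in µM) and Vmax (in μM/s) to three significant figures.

Km = 7.53 µM; Vmax = 23.2 μM/s

From v = Vmax[S]/(Km+[S]), each point gives Vmax = v(Km+[S])/[S].
Equating: 3.85(Km+1.50)/1.50 = 17.8(Km+24.9)/24.9.
2.567·Km + 3.85 = 0.7149·Km + 17.8, so (2.567 − 0.7149)·Km = 17.8 − 3.85.
Km = 13.95/1.852 = 7.53 µM; then Vmax = 3.85(7.53+1.50)/1.50 = 23.2 μM/s.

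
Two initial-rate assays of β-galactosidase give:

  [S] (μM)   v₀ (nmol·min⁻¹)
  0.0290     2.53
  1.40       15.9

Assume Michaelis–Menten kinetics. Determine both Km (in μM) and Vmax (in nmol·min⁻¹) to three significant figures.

Km = 0.176 μM; Vmax = 17.9 nmol·min⁻¹

In reciprocal form, 1/v = (Km/Vmax)·(1/[S]) + 1/Vmax. The two points give (1/[S], 1/v) = (34.48, 0.3953) and (0.7143, 0.06289).
Slope = (0.3953 − 0.06289)/(34.48 − 0.7143) = 0.009842; intercept = 0.3953 − 0.009842×34.48 = 0.05586.
Vmax = 1/intercept = 17.9 nmol·min⁻¹; Km = slope × Vmax = 0.009842 × 17.9 = 0.176 μM.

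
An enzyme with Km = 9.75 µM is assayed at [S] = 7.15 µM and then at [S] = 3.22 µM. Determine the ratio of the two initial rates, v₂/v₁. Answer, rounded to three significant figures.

0.587

The fractional saturations are [S]/(Km+[S]) = 7.15/16.90 = 0.4231 and 3.22/12.97 = 0.2483.
v₂/v₁ is just their ratio: 0.2483/0.4231 = 0.587.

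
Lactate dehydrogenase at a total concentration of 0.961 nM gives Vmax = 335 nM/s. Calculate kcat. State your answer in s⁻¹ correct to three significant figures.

349 s⁻¹

kcat = Vmax/[E]total = 335 nM/s / 0.961 nM = 349 s⁻¹.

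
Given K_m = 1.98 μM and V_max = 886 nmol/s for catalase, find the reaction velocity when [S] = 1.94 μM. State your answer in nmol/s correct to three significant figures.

438 nmol/s

v = Vmax·[S]/(Km + [S]) = 886 × 1.94 / (1.98 + 1.94)
  = 1719 / 3.920 = 438 nmol/s.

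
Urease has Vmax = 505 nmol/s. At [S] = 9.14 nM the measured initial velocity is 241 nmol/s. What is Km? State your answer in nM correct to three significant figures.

10.0 nM

From v = Vmax[S]/(Km+[S]), Km = [S](Vmax − v)/v.
Km = 9.14 × (505 − 241) / 241 = 2413/241 = 10.0 nM.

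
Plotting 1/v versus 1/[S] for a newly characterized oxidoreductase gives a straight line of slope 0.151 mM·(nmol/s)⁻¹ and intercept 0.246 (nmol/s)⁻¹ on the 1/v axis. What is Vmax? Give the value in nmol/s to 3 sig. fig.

4.07 nmol/s

The y-intercept of a Lineweaver–Burk plot equals 1/Vmax, so Vmax = 1/0.246 = 4.07 nmol/s.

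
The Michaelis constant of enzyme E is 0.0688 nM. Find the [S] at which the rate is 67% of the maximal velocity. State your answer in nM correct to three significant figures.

v/Vmax = [S]/(Km+[S]) = 0.67, so [S] = Km·0.67/(1 − 0.67) = 0.0688 × 2.030.
[S] = 0.140 nM.

0.140 nM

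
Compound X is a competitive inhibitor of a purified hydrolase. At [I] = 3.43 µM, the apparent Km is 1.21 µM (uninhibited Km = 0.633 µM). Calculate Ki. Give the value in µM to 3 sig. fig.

3.76 µM

Competitive: Km,app = α·Km with α = 1 + [I]/Ki.
α = Km,app/Km = 1.21/0.633 = 1.912.
Ki = [I]/(α − 1) = 3.43/0.9115 = 3.76 µM.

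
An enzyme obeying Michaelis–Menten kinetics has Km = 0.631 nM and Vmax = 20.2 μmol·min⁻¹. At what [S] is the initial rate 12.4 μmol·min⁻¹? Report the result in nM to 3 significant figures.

Rearranging v = Vmax[S]/(Km+[S]) gives [S] = Km·v/(Vmax − v).
[S] = 0.631 × 12.4 / (20.2 − 12.4) = 7.824/7.800 = 1.00 nM.

1.00 nM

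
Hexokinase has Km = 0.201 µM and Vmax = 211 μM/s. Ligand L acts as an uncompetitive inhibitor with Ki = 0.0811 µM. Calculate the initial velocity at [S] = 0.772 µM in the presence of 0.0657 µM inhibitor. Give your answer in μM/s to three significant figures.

102 μM/s

α = 1 + [I]/Ki = 1 + 0.0657/0.0811 = 1.810.
For an uncompetitive inhibitor, both parameters are divided by α, giving Vmax/α and Km/α: Km,app = 0.111 µM, Vmax,app = 117 μM/s.
v = Vmax,app·[S]/(Km,app + [S]) = 117 × 0.772/(0.111 + 0.772) = 102 μM/s.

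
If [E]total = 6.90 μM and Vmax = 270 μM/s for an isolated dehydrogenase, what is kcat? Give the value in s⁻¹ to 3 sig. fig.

39.1 s⁻¹

kcat = Vmax/[E]total = 270 μM/s / 6.90 μM = 39.1 s⁻¹.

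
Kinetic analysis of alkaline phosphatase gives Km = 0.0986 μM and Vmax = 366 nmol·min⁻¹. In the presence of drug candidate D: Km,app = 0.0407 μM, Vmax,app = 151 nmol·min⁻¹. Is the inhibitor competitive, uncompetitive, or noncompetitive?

Both Km and Vmax decrease by the same factor (~2.42-fold) — characteristic of uncompetitive inhibition.

uncompetitive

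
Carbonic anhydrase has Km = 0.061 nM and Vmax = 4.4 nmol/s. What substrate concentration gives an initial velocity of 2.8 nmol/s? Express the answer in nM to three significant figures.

Rearranging v = Vmax[S]/(Km+[S]) gives [S] = Km·v/(Vmax − v).
[S] = 0.061 × 2.8 / (4.4 − 2.8) = 0.1708/1.600 = 0.107 nM.

0.107 nM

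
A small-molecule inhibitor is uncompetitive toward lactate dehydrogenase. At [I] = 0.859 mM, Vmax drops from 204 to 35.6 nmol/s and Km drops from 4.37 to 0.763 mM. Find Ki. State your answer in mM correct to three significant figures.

Uncompetitive: Vmax,app = Vmax/α (and Km,app = Km/α) with α = 1 + [I]/Ki.
α = Vmax/Vmax,app = 204/35.6 = 5.730.
Since α = 1 + [I]/Ki, [I]/Ki = 5.730 − 1 = 4.730 and Ki = 0.859/4.730 = 0.182 mM.

0.182 mM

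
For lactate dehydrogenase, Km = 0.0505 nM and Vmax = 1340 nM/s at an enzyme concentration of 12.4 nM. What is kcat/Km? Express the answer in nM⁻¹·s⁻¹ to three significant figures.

kcat = Vmax/[E]total = 1340/12.4 = 108 s⁻¹.
kcat/Km = 108/0.0505 = 2140 nM⁻¹·s⁻¹.

2140 nM⁻¹·s⁻¹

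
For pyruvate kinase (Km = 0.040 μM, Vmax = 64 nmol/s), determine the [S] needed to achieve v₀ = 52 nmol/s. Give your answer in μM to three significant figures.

Rearranging v = Vmax[S]/(Km+[S]) gives [S] = Km·v/(Vmax − v).
[S] = 0.040 × 52 / (64 − 52) = 2.080/12.00 = 0.173 μM.

0.173 μM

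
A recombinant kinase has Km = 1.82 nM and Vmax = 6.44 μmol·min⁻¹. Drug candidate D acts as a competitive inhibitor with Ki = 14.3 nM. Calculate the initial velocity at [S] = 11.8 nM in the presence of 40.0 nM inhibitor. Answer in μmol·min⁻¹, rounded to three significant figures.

4.06 μmol·min⁻¹

α = 1 + [I]/Ki = 1 + 40.0/14.3 = 3.797.
For a competitive inhibitor, Vmax is unchanged and the apparent Km becomes α·Km: Km,app = 6.91 nM, Vmax,app = 6.44 μmol·min⁻¹.
v = Vmax,app·[S]/(Km,app + [S]) = 6.44 × 11.8/(6.91 + 11.8) = 4.06 μmol·min⁻¹.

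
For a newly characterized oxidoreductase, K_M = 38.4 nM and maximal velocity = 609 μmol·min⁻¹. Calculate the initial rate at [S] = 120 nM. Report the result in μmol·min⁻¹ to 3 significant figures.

461 μmol·min⁻¹

[S]/(Km+[S]) = 120/158.4 = 0.7576, the fractional saturation.
v = 0.7576 × Vmax = 0.7576 × 609 = 461 μmol·min⁻¹.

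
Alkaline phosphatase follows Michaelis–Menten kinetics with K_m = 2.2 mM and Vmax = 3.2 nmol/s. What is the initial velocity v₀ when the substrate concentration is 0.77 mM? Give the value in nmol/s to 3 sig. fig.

0.830 nmol/s

v = Vmax·[S]/(Km + [S]) = 3.2 × 0.77 / (2.2 + 0.77)
  = 2.464 / 2.970 = 0.830 nmol/s.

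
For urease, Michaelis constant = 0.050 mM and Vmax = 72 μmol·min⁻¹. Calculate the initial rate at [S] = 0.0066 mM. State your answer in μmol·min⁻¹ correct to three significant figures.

v = Vmax·[S]/(Km + [S]) = 72 × 0.0066 / (0.050 + 0.0066)
  = 0.4752 / 0.05660 = 8.40 μmol·min⁻¹.

8.40 μmol·min⁻¹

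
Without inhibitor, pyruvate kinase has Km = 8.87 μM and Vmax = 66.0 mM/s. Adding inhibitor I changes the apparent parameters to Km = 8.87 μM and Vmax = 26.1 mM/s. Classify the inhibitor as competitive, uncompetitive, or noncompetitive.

noncompetitive

Vmax decreases (66.0 → 26.1 mM/s) while Km is unchanged — pure noncompetitive inhibition.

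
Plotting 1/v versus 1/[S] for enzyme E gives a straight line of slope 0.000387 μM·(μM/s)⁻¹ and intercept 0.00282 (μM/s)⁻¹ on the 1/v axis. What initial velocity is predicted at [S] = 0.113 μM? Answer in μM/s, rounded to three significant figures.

160 μM/s

The y-intercept is 1/Vmax, so Vmax = 1/0.00282 = 355 μM/s.
The slope is Km/Vmax, so Km = 0.000387 × 355 = 0.137 μM.
Then v = 355 × 0.113/(0.137 + 0.113) = 160 μM/s.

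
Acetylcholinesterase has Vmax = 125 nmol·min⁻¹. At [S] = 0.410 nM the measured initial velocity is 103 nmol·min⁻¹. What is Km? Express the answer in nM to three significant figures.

v/Vmax = 103/125 = 0.8240 = [S]/(Km+[S]).
So Km + [S] = [S]/0.8240 = 0.4976 nM, giving Km = 0.4976 − 0.410 = 0.0876 nM.

0.0876 nM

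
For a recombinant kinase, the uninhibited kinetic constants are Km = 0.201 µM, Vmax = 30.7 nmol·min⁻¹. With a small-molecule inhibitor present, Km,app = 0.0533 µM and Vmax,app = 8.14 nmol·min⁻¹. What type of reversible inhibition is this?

Both Km and Vmax decrease by the same factor (~3.77-fold) — characteristic of uncompetitive inhibition.

uncompetitive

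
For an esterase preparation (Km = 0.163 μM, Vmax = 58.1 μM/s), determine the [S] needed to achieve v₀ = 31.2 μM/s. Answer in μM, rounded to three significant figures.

Rearranging v = Vmax[S]/(Km+[S]) gives [S] = Km·v/(Vmax − v).
[S] = 0.163 × 31.2 / (58.1 − 31.2) = 5.086/26.90 = 0.189 μM.

0.189 μM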